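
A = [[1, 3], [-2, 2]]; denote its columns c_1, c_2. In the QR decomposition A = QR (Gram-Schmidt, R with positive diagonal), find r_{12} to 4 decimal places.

r_{12} = -0.4472

c_1 = (1, -2); ‖c_1‖ = 2.2361, so q_1 = (0.4472, -0.8944).
r_{12} = q_1·c_2 = -0.4472.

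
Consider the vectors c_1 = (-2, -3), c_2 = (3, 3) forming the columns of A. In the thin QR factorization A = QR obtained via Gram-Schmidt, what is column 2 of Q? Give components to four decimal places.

e_2 = (0.8321, -0.5547)

e_1 = c_1/‖c_1‖ = (-2, -3)/3.6056 = (-0.5547, -0.8321).
r_{12} = e_1·c_2 = -4.1603.
u_2 = c_2 + 4.1603·e_1 = (0.6923, -0.4615).
‖u_2‖ = 0.8321, so e_2 = (0.8321, -0.5547).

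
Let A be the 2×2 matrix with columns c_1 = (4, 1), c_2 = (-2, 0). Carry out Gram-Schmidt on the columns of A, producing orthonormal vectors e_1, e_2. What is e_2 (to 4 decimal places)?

e_1 = c_1/‖c_1‖ = (4, 1)/4.1231 = (0.9701, 0.2425).
r_{12} = e_1·c_2 = -1.9403.
u_2 = c_2 + 1.9403·e_1 = (-0.1176, 0.4706).
‖u_2‖ = 0.4851, so e_2 = (-0.2425, 0.9701).

e_2 = (-0.2425, 0.9701)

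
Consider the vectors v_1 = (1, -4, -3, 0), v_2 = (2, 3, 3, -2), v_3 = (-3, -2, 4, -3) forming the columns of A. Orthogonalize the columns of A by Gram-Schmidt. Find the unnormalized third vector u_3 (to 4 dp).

v_1 = (1, -4, -3, 0); ‖v_1‖ = 5.0990, so q_1 = (0.1961, -0.7845, -0.5883, 0.0000).
q_1·v_2 = 0.1961·2 + (-0.7845)·3 + (-0.5883)·3 + 0.0000·(-2) = -3.7262.
u_2 = v_2 + 3.7262·q_1 = (2.7308, 0.0769, 0.8077, -2.0000).
‖u_2‖ = 3.4807, so q_2 = (0.7845, 0.0221, 0.2320, -0.5746).
q_1·v_3 = 0.1961·(-3) + (-0.7845)·(-2) + (-0.5883)·4 + 0.0000·(-3) = -1.3728; q_2·v_3 = 0.7845·(-3) + 0.0221·(-2) + 0.2320·4 + (-0.5746)·(-3) = 0.2541.
u_3 = v_3 + 1.3728·q_1 − 0.2541·q_2 = (-2.9302, -3.0825, 3.1333, -2.8540).

u_3 = (-2.9302, -3.0825, 3.1333, -2.8540)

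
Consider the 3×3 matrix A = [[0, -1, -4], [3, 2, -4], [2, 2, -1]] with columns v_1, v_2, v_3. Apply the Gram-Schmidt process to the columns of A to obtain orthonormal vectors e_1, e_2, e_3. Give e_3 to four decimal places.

e_3 = (-0.4851, 0.4851, -0.7276)

v_1 = (0, 3, 2); ‖v_1‖ = 3.6056, so e_1 = (0.0000, 0.8321, 0.5547).
e_1·v_2 = 0.0000·(-1) + 0.8321·2 + 0.5547·2 = 2.7735.
u_2 = v_2 − 2.7735·e_1 = (-1.0000, -0.3077, 0.4615).
‖u_2‖ = 1.1435, so e_2 = (-0.8745, -0.2691, 0.4036).
e_1·v_3 = 0.0000·(-4) + 0.8321·(-4) + 0.5547·(-1) = -3.8829; e_2·v_3 = (-0.8745)·(-4) + (-0.2691)·(-4) + 0.4036·(-1) = 4.1706.
u_3 = v_3 + 3.8829·e_1 − 4.1706·e_2 = (-0.3529, 0.3529, -0.5294).
‖u_3‖ = 0.7276, so e_3 = (-0.4851, 0.4851, -0.7276).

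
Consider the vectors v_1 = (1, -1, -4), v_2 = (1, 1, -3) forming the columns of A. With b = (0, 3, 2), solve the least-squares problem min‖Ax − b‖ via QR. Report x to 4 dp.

v_1 = (1, -1, -4); ‖v_1‖ = 4.2426, so e_1 = (0.2357, -0.2357, -0.9428).
e_1·v_2 = 0.2357·1 + (-0.2357)·1 + (-0.9428)·(-3) = 2.8284.
u_2 = v_2 − 2.8284·e_1 = (0.3333, 1.6667, -0.3333).
‖u_2‖ = 1.7321, so e_2 = (0.1925, 0.9623, -0.1925).
Qᵀb = (-2.5927, 2.5019).
Back-substitute: x_2 = 2.5019/1.7321 = 1.4444.
x_1 = (-2.5927 − 2.8284·1.4444)/4.2426 = -1.5741.

x = (-1.5741, 1.4444)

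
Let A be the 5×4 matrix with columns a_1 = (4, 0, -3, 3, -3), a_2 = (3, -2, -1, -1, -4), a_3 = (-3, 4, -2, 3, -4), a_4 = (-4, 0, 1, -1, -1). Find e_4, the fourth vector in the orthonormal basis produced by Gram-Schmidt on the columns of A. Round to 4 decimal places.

e_1 = a_1/‖a_1‖ = (4, 0, -3, 3, -3)/6.5574 = (0.6100, 0.0000, -0.4575, 0.4575, -0.4575).
r_{12} = e_1·a_2 = 3.6600.
u_2 = a_2 − 3.6600·e_1 = (0.7674, -2.0000, 0.6744, -2.6744, -2.3256).
‖u_2‖ = 4.1958, so e_2 = (0.1829, -0.4767, 0.1607, -0.6374, -0.5543).
r_{13} = e_1·a_3 = 2.2875; r_{23} = e_2·a_3 = -2.4720.
u_3 = a_3 − 2.2875·e_1 + 2.4720·e_2 = (-3.9432, 2.8217, -0.5561, 0.3778, -4.3236).
‖u_3‖ = 6.5312, so e_3 = (-0.6037, 0.4320, -0.0852, 0.0578, -0.6620).
r_{14} = e_1·a_4 = -2.8975; r_{24} = e_2·a_4 = 0.6208; r_{34} = e_3·a_4 = 2.9340.
u_4 = a_4 + 2.8975·e_1 − 0.6208·e_2 − 2.9340·e_3 = (-0.5747, -0.9717, -0.1755, 0.5515, -0.0392).
‖u_4‖ = 1.2692, so e_4 = (-0.4528, -0.7655, -0.1383, 0.4345, -0.0309).

e_4 = (-0.4528, -0.7655, -0.1383, 0.4345, -0.0309)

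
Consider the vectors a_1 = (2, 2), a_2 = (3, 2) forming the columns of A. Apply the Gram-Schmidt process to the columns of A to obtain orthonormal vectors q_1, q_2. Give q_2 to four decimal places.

a_1 = (2, 2); ‖a_1‖ = 2.8284, so q_1 = (0.7071, 0.7071).
q_1·a_2 = 0.7071·3 + 0.7071·2 = 3.5355.
u_2 = a_2 − 3.5355·q_1 = (0.5000, -0.5000).
‖u_2‖ = 0.7071, so q_2 = (0.7071, -0.7071).

q_2 = (0.7071, -0.7071)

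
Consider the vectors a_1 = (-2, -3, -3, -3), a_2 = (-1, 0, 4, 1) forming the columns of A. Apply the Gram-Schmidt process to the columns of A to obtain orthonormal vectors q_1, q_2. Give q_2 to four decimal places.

q_2 = (-0.5191, -0.3551, 0.7740, -0.0729)

q_1 = a_1/‖a_1‖ = (-2, -3, -3, -3)/5.5678 = (-0.3592, -0.5388, -0.5388, -0.5388).
r_{12} = q_1·a_2 = -2.3349.
u_2 = a_2 + 2.3349·q_1 = (-1.8387, -1.2581, 2.7419, -0.2581).
‖u_2‖ = 3.5424, so q_2 = (-0.5191, -0.3551, 0.7740, -0.0729).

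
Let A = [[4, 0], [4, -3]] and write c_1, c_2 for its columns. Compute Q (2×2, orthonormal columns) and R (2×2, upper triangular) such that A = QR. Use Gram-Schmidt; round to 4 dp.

q_1 = c_1/‖c_1‖ = (4, 4)/5.6569 = (0.7071, 0.7071).
r_{12} = q_1·c_2 = -2.1213.
u_2 = c_2 + 2.1213·q_1 = (1.5000, -1.5000).
‖u_2‖ = 2.1213, so q_2 = (0.7071, -0.7071).

Q = [[0.7071, 0.7071], [0.7071, -0.7071]], R = [[5.6569, -2.1213], [0.0000, 2.1213]]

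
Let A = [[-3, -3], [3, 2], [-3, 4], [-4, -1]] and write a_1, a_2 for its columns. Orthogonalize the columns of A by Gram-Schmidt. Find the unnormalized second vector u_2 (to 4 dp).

u_2 = (-2.5116, 1.5116, 4.4884, -0.3488)

q_1 = a_1/‖a_1‖ = (-3, 3, -3, -4)/6.5574 = (-0.4575, 0.4575, -0.4575, -0.6100).
r_{12} = q_1·a_2 = 1.0675.
u_2 = a_2 − 1.0675·q_1 = (-2.5116, 1.5116, 4.4884, -0.3488).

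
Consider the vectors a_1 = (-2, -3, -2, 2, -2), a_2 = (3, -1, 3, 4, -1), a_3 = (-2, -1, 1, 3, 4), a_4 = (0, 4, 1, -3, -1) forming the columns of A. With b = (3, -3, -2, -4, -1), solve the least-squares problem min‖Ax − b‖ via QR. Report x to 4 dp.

x = (-1.1686, -0.6273, -1.4522, -1.9554)

q_1 = a_1/‖a_1‖ = (-2, -3, -2, 2, -2)/5.0000 = (-0.4000, -0.6000, -0.4000, 0.4000, -0.4000).
r_{12} = q_1·a_2 = 0.2000.
u_2 = a_2 − 0.2000·q_1 = (3.0800, -0.8800, 3.0800, 3.9200, -0.9200).
‖u_2‖ = 5.9967, so q_2 = (0.5136, -0.1467, 0.5136, 0.6537, -0.1534).
r_{13} = q_1·a_3 = 0.6000; r_{23} = q_2·a_3 = 0.9805.
u_3 = a_3 − 0.6000·q_1 − 0.9805·q_2 = (-2.2636, -0.4961, 0.7364, 2.1190, 4.3904).
‖u_3‖ = 5.4478, so q_3 = (-0.4155, -0.0911, 0.1352, 0.3890, 0.8059).
r_{14} = q_1·a_4 = -3.6000; r_{24} = q_2·a_4 = -1.8810; r_{34} = q_3·a_4 = -2.2019.
u_4 = a_4 + 3.6000·q_1 + 1.8810·q_2 + 2.2019·q_3 = (-1.3888, 1.3634, 0.8238, 0.5261, -0.9540).
‖u_4‖ = 2.3777, so q_4 = (-0.5841, 0.5734, 0.3465, 0.2213, -0.4013).
Qᵀb = (0.2000, -1.5075, -3.6055, -4.6493).
Back-substitute: x_4 = -4.6493/2.3777 = -1.9554.
x_3 = (-3.6055 + 2.2019·(-1.9554))/5.4478 = -1.4522.
x_2 = (-1.5075 − 0.9805·(-1.4522) + 1.8810·(-1.9554))/5.9967 = -0.6273.
x_1 = (0.2000 − 0.2000·(-0.6273) − 0.6000·(-1.4522) + 3.6000·(-1.9554))/5.0000 = -1.1686.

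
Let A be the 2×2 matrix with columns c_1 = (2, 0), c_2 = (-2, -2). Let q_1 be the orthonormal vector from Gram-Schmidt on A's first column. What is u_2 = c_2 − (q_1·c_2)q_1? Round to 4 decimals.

q_1 = c_1/‖c_1‖ = (2, 0)/2.0000 = (1.0000, 0.0000).
r_{12} = q_1·c_2 = -2.0000.
u_2 = c_2 + 2.0000·q_1 = (0.0000, -2.0000).

u_2 = (0.0000, -2.0000)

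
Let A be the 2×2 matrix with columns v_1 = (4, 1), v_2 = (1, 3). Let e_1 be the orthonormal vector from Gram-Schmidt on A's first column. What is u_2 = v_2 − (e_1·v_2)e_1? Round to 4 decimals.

v_1 = (4, 1); ‖v_1‖ = 4.1231, so e_1 = (0.9701, 0.2425).
e_1·v_2 = 0.9701·1 + 0.2425·3 = 1.6977.
u_2 = v_2 − 1.6977·e_1 = (-0.6471, 2.5882).

u_2 = (-0.6471, 2.5882)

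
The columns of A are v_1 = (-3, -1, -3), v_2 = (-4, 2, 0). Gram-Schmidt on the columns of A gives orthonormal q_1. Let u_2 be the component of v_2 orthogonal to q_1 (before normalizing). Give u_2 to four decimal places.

u_2 = (-2.4211, 2.5263, 1.5789)

q_1 = v_1/‖v_1‖ = (-3, -1, -3)/4.3589 = (-0.6882, -0.2294, -0.6882).
r_{12} = q_1·v_2 = 2.2942.
u_2 = v_2 − 2.2942·q_1 = (-2.4211, 2.5263, 1.5789).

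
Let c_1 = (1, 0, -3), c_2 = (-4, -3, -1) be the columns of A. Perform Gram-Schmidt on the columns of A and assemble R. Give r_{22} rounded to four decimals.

e_1 = c_1/‖c_1‖ = (1, 0, -3)/3.1623 = (0.3162, 0.0000, -0.9487).
r_{12} = e_1·c_2 = -0.3162.
u_2 = c_2 + 0.3162·e_1 = (-3.9000, -3.0000, -1.3000).
r_{22} = ‖u_2‖ = 5.0892.

r_{22} = 5.0892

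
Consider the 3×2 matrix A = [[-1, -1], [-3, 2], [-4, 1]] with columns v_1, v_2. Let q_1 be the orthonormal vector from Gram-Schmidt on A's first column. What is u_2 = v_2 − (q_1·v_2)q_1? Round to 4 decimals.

u_2 = (-1.3462, 0.9615, -0.3846)

q_1 = v_1/‖v_1‖ = (-1, -3, -4)/5.0990 = (-0.1961, -0.5883, -0.7845).
r_{12} = q_1·v_2 = -1.7650.
u_2 = v_2 + 1.7650·q_1 = (-1.3462, 0.9615, -0.3846).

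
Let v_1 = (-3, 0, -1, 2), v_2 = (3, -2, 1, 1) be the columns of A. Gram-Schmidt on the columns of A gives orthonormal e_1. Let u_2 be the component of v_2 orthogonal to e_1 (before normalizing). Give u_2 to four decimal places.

v_1 = (-3, 0, -1, 2); ‖v_1‖ = 3.7417, so e_1 = (-0.8018, 0.0000, -0.2673, 0.5345).
e_1·v_2 = (-0.8018)·3 + 0.0000·(-2) + (-0.2673)·1 + 0.5345·1 = -2.1381.
u_2 = v_2 + 2.1381·e_1 = (1.2857, -2.0000, 0.4286, 2.1429).

u_2 = (1.2857, -2.0000, 0.4286, 2.1429)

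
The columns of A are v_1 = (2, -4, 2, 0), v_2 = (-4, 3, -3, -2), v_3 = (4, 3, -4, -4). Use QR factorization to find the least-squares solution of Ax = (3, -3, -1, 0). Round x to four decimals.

v_1 = (2, -4, 2, 0); ‖v_1‖ = 4.8990, so q_1 = (0.4082, -0.8165, 0.4082, 0.0000).
q_1·v_2 = 0.4082·(-4) + (-0.8165)·3 + 0.4082·(-3) + 0.0000·(-2) = -5.3072.
u_2 = v_2 + 5.3072·q_1 = (-1.8333, -1.3333, -0.8333, -2.0000).
‖u_2‖ = 3.1358, so q_2 = (-0.5846, -0.4252, -0.2657, -0.6378).
q_1·v_3 = 0.4082·4 + (-0.8165)·3 + 0.4082·(-4) + 0.0000·(-4) = -2.4495; q_2·v_3 = (-0.5846)·4 + (-0.4252)·3 + (-0.2657)·(-4) + (-0.6378)·(-4) = 0.0000.
u_3 = v_3 + 2.4495·q_1 + 0.0000·q_2 = (5.0000, 1.0000, -3.0000, -4.0000).
‖u_3‖ = 7.1414, so q_3 = (0.7001, 0.1400, -0.4201, -0.5601).
Qᵀb = (3.2660, -0.2126, 2.1004).
Back-substitute: x_3 = 2.1004/7.1414 = 0.2941.
x_2 = (-0.2126 + 0.0000·0.2941)/3.1358 = -0.0678.
x_1 = (3.2660 + 5.3072·(-0.0678) + 2.4495·0.2941)/4.8990 = 0.7403.

x = (0.7403, -0.0678, 0.2941)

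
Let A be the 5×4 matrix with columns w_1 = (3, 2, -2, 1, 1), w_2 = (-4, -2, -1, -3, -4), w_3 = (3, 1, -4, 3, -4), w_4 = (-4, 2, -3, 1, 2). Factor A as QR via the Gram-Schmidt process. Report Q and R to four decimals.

Q = [[0.6882, -0.1433, 0.1437, -0.6872], [0.4588, 0.0441, -0.2270, 0.2680], [-0.4588, -0.6725, 0.0594, -0.3790], [0.2294, -0.3969, 0.7470, 0.4782], [0.2294, -0.6064, -0.6053, 0.2893]], R = [[4.3589, -4.8177, 4.1295, 0.2294], [0.0000, 4.7738, 3.5390, 1.0694], [0.0000, 0.0000, 4.6285, -1.6706], [0.0000, 0.0000, 0.0000, 5.4784]]

e_1 = w_1/‖w_1‖ = (3, 2, -2, 1, 1)/4.3589 = (0.6882, 0.4588, -0.4588, 0.2294, 0.2294).
r_{12} = e_1·w_2 = -4.8177.
u_2 = w_2 + 4.8177·e_1 = (-0.6842, 0.2105, -3.2105, -1.8947, -2.8947).
‖u_2‖ = 4.7738, so e_2 = (-0.1433, 0.0441, -0.6725, -0.3969, -0.6064).
r_{13} = e_1·w_3 = 4.1295; r_{23} = e_2·w_3 = 3.5390.
u_3 = w_3 − 4.1295·e_1 − 3.5390·e_2 = (0.6651, -1.0508, 0.2748, 3.4573, -2.8014).
‖u_3‖ = 4.6285, so e_3 = (0.1437, -0.2270, 0.0594, 0.7470, -0.6053).
r_{14} = e_1·w_4 = 0.2294; r_{24} = e_2·w_4 = 1.0694; r_{34} = e_3·w_4 = -1.6706.
u_4 = w_4 − 0.2294·e_1 − 1.0694·e_2 + 1.6706·e_3 = (-3.7646, 1.4683, -2.0763, 2.6197, 1.5847).
‖u_4‖ = 5.4784, so e_4 = (-0.6872, 0.2680, -0.3790, 0.4782, 0.2893).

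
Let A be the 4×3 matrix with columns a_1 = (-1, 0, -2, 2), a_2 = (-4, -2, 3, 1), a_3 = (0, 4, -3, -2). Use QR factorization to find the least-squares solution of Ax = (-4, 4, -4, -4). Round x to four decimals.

x = (0.0403, 0.8850, 1.8184)

a_1 = (-1, 0, -2, 2); ‖a_1‖ = 3.0000, so e_1 = (-0.3333, 0.0000, -0.6667, 0.6667).
e_1·a_2 = (-0.3333)·(-4) + 0.0000·(-2) + (-0.6667)·3 + 0.6667·1 = 0.0000.
u_2 = a_2 + 0.0000·e_1 = (-4.0000, -2.0000, 3.0000, 1.0000).
‖u_2‖ = 5.4772, so e_2 = (-0.7303, -0.3651, 0.5477, 0.1826).
e_1·a_3 = (-0.3333)·0 + 0.0000·4 + (-0.6667)·(-3) + 0.6667·(-2) = 0.6667; e_2·a_3 = (-0.7303)·0 + (-0.3651)·4 + 0.5477·(-3) + 0.1826·(-2) = -3.4689.
u_3 = a_3 − 0.6667·e_1 + 3.4689·e_2 = (-2.3111, 2.7333, -0.6556, -1.8111).
‖u_3‖ = 4.0648, so e_3 = (-0.5686, 0.6724, -0.1613, -0.4456).
Qᵀb = (1.3333, -1.4606, 7.3915).
Back-substitute: x_3 = 7.3915/4.0648 = 1.8184.
x_2 = (-1.4606 + 3.4689·1.8184)/5.4772 = 0.8850.
x_1 = (1.3333 + 0.0000·0.8850 − 0.6667·1.8184)/3.0000 = 0.0403.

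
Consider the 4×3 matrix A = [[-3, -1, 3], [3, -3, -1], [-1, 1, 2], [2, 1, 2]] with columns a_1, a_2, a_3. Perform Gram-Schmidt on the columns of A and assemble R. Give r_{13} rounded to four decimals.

a_1 = (-3, 3, -1, 2); ‖a_1‖ = 4.7958, so q_1 = (-0.6255, 0.6255, -0.2085, 0.4170).
r_{13} = q_1·a_3 = -2.0851.

r_{13} = -2.0851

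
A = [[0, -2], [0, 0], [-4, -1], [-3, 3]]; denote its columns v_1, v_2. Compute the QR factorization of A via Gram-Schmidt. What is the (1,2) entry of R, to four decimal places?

q_1 = v_1/‖v_1‖ = (0, 0, -4, -3)/5.0000 = (0.0000, 0.0000, -0.8000, -0.6000).
r_{12} = q_1·v_2 = -1.0000.

r_{12} = -1.0000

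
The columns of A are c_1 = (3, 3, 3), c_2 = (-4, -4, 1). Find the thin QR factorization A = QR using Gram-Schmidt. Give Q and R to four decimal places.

Q = [[0.5774, -0.4082], [0.5774, -0.4082], [0.5774, 0.8165]], R = [[5.1962, -4.0415], [0.0000, 4.0825]]

c_1 = (3, 3, 3); ‖c_1‖ = 5.1962, so e_1 = (0.5774, 0.5774, 0.5774).
e_1·c_2 = 0.5774·(-4) + 0.5774·(-4) + 0.5774·1 = -4.0415.
u_2 = c_2 + 4.0415·e_1 = (-1.6667, -1.6667, 3.3333).
‖u_2‖ = 4.0825, so e_2 = (-0.4082, -0.4082, 0.8165).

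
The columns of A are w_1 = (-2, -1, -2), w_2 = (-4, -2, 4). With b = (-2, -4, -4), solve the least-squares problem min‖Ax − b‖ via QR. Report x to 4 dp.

q_1 = w_1/‖w_1‖ = (-2, -1, -2)/3.0000 = (-0.6667, -0.3333, -0.6667).
r_{12} = q_1·w_2 = 0.6667.
u_2 = w_2 − 0.6667·q_1 = (-3.5556, -1.7778, 4.4444).
‖u_2‖ = 5.9628, so q_2 = (-0.5963, -0.2981, 0.7454).
Qᵀb = (5.3333, -0.5963).
Back-substitute: x_2 = -0.5963/5.9628 = -0.1000.
x_1 = (5.3333 − 0.6667·(-0.1000))/3.0000 = 1.8000.

x = (1.8000, -0.1000)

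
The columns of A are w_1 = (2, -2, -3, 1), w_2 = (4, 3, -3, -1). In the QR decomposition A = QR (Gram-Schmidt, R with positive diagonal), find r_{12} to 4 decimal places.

r_{12} = 2.3570

w_1 = (2, -2, -3, 1); ‖w_1‖ = 4.2426, so e_1 = (0.4714, -0.4714, -0.7071, 0.2357).
r_{12} = e_1·w_2 = 2.3570.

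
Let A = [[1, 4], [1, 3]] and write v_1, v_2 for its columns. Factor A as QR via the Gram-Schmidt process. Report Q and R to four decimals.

v_1 = (1, 1); ‖v_1‖ = 1.4142, so e_1 = (0.7071, 0.7071).
e_1·v_2 = 0.7071·4 + 0.7071·3 = 4.9497.
u_2 = v_2 − 4.9497·e_1 = (0.5000, -0.5000).
‖u_2‖ = 0.7071, so e_2 = (0.7071, -0.7071).

Q = [[0.7071, 0.7071], [0.7071, -0.7071]], R = [[1.4142, 4.9497], [0.0000, 0.7071]]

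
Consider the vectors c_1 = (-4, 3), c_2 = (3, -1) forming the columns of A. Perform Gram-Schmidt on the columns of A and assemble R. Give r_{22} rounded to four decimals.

r_{22} = 1.0000

c_1 = (-4, 3); ‖c_1‖ = 5.0000, so q_1 = (-0.8000, 0.6000).
q_1·c_2 = (-0.8000)·3 + 0.6000·(-1) = -3.0000.
u_2 = c_2 + 3.0000·q_1 = (0.6000, 0.8000).
r_{22} = ‖u_2‖ = 1.0000.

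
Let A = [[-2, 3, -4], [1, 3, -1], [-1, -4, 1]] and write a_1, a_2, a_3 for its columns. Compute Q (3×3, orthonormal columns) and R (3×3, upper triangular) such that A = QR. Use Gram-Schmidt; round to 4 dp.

Q = [[-0.8165, 0.5731, -0.0702], [0.4082, 0.4871, -0.7720], [-0.4082, -0.6590, -0.6317]], R = [[2.4495, 0.4082, 2.4495], [0.0000, 5.8166, -3.4384], [0.0000, 0.0000, 0.4211]]

e_1 = a_1/‖a_1‖ = (-2, 1, -1)/2.4495 = (-0.8165, 0.4082, -0.4082).
r_{12} = e_1·a_2 = 0.4082.
u_2 = a_2 − 0.4082·e_1 = (3.3333, 2.8333, -3.8333).
‖u_2‖ = 5.8166, so e_2 = (0.5731, 0.4871, -0.6590).
r_{13} = e_1·a_3 = 2.4495; r_{23} = e_2·a_3 = -3.4384.
u_3 = a_3 − 2.4495·e_1 + 3.4384·e_2 = (-0.0296, -0.3251, -0.2660).
‖u_3‖ = 0.4211, so e_3 = (-0.0702, -0.7720, -0.6317).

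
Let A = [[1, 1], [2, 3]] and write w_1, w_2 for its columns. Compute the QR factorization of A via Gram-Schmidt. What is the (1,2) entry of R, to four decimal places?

r_{12} = 3.1305

w_1 = (1, 2); ‖w_1‖ = 2.2361, so q_1 = (0.4472, 0.8944).
r_{12} = q_1·w_2 = 3.1305.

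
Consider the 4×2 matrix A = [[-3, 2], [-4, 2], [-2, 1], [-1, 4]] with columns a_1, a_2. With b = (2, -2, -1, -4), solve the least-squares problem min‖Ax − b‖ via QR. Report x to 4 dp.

x = (-0.4000, -1.0000)

a_1 = (-3, -4, -2, -1); ‖a_1‖ = 5.4772, so e_1 = (-0.5477, -0.7303, -0.3651, -0.1826).
e_1·a_2 = (-0.5477)·2 + (-0.7303)·2 + (-0.3651)·1 + (-0.1826)·4 = -3.6515.
u_2 = a_2 + 3.6515·e_1 = (0.0000, -0.6667, -0.3333, 3.3333).
‖u_2‖ = 3.4157, so e_2 = (0.0000, -0.1952, -0.0976, 0.9759).
Qᵀb = (1.4606, -3.4157).
Back-substitute: x_2 = -3.4157/3.4157 = -1.0000.
x_1 = (1.4606 + 3.6515·(-1.0000))/5.4772 = -0.4000.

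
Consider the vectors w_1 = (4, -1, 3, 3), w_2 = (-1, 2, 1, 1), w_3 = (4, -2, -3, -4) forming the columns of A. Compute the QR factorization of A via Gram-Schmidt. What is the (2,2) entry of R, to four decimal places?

r_{22} = 2.6458

e_1 = w_1/‖w_1‖ = (4, -1, 3, 3)/5.9161 = (0.6761, -0.1690, 0.5071, 0.5071).
r_{12} = e_1·w_2 = 0.0000.
u_2 = w_2 + 0.0000·e_1 = (-1.0000, 2.0000, 1.0000, 1.0000).
r_{22} = ‖u_2‖ = 2.6458.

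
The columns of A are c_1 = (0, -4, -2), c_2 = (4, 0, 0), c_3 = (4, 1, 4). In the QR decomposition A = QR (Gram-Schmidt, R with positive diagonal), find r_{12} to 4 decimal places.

c_1 = (0, -4, -2); ‖c_1‖ = 4.4721, so e_1 = (0.0000, -0.8944, -0.4472).
r_{12} = e_1·c_2 = 0.0000.

r_{12} = 0.0000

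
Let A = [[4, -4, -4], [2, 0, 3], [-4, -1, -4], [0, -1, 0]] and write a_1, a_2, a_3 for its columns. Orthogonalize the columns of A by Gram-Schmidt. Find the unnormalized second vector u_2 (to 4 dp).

q_1 = a_1/‖a_1‖ = (4, 2, -4, 0)/6.0000 = (0.6667, 0.3333, -0.6667, 0.0000).
r_{12} = q_1·a_2 = -2.0000.
u_2 = a_2 + 2.0000·q_1 = (-2.6667, 0.6667, -2.3333, -1.0000).

u_2 = (-2.6667, 0.6667, -2.3333, -1.0000)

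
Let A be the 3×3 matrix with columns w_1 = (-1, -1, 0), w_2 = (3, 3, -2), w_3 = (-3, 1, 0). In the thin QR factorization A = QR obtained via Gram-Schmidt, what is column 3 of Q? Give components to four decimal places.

e_3 = (-0.7071, 0.7071, 0.0000)

w_1 = (-1, -1, 0); ‖w_1‖ = 1.4142, so e_1 = (-0.7071, -0.7071, 0.0000).
e_1·w_2 = (-0.7071)·3 + (-0.7071)·3 + 0.0000·(-2) = -4.2426.
u_2 = w_2 + 4.2426·e_1 = (0.0000, 0.0000, -2.0000).
‖u_2‖ = 2.0000, so e_2 = (0.0000, 0.0000, -1.0000).
e_1·w_3 = (-0.7071)·(-3) + (-0.7071)·1 + 0.0000·0 = 1.4142; e_2·w_3 = 0.0000·(-3) + 0.0000·1 + (-1.0000)·0 = 0.0000.
u_3 = w_3 − 1.4142·e_1 + 0.0000·e_2 = (-2.0000, 2.0000, 0.0000).
‖u_3‖ = 2.8284, so e_3 = (-0.7071, 0.7071, 0.0000).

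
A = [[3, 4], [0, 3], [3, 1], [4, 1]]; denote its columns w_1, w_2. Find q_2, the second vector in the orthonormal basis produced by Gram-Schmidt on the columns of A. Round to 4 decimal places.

q_2 = (0.5741, 0.7412, -0.1671, -0.3052)

w_1 = (3, 0, 3, 4); ‖w_1‖ = 5.8310, so q_1 = (0.5145, 0.0000, 0.5145, 0.6860).
q_1·w_2 = 0.5145·4 + 0.0000·3 + 0.5145·1 + 0.6860·1 = 3.2585.
u_2 = w_2 − 3.2585·q_1 = (2.3235, 3.0000, -0.6765, -1.2353).
‖u_2‖ = 4.0475, so q_2 = (0.5741, 0.7412, -0.1671, -0.3052).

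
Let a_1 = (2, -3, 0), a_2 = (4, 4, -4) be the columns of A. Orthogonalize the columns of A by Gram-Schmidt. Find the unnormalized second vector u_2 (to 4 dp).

a_1 = (2, -3, 0); ‖a_1‖ = 3.6056, so e_1 = (0.5547, -0.8321, 0.0000).
e_1·a_2 = 0.5547·4 + (-0.8321)·4 + 0.0000·(-4) = -1.1094.
u_2 = a_2 + 1.1094·e_1 = (4.6154, 3.0769, -4.0000).

u_2 = (4.6154, 3.0769, -4.0000)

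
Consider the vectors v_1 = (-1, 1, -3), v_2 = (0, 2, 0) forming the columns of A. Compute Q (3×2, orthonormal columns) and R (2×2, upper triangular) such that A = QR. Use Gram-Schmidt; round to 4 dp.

v_1 = (-1, 1, -3); ‖v_1‖ = 3.3166, so e_1 = (-0.3015, 0.3015, -0.9045).
e_1·v_2 = (-0.3015)·0 + 0.3015·2 + (-0.9045)·0 = 0.6030.
u_2 = v_2 − 0.6030·e_1 = (0.1818, 1.8182, 0.5455).
‖u_2‖ = 1.9069, so e_2 = (0.0953, 0.9535, 0.2860).

Q = [[-0.3015, 0.0953], [0.3015, 0.9535], [-0.9045, 0.2860]], R = [[3.3166, 0.6030], [0.0000, 1.9069]]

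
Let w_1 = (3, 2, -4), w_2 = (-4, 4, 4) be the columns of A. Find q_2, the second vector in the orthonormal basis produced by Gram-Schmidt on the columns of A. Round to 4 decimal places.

q_2 = (-0.3302, 0.9197, 0.2122)

q_1 = w_1/‖w_1‖ = (3, 2, -4)/5.3852 = (0.5571, 0.3714, -0.7428).
r_{12} = q_1·w_2 = -3.7139.
u_2 = w_2 + 3.7139·q_1 = (-1.9310, 5.3793, 1.2414).
‖u_2‖ = 5.8487, so q_2 = (-0.3302, 0.9197, 0.2122).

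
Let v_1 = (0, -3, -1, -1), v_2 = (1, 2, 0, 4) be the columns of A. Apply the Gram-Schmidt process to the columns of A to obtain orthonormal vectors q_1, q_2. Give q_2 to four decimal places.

v_1 = (0, -3, -1, -1); ‖v_1‖ = 3.3166, so q_1 = (0.0000, -0.9045, -0.3015, -0.3015).
q_1·v_2 = 0.0000·1 + (-0.9045)·2 + (-0.3015)·0 + (-0.3015)·4 = -3.0151.
u_2 = v_2 + 3.0151·q_1 = (1.0000, -0.7273, -0.9091, 3.0909).
‖u_2‖ = 3.4510, so q_2 = (0.2898, -0.2107, -0.2634, 0.8957).

q_2 = (0.2898, -0.2107, -0.2634, 0.8957)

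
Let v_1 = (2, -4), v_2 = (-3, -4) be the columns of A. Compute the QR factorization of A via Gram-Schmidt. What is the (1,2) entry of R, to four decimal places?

r_{12} = 2.2361

v_1 = (2, -4); ‖v_1‖ = 4.4721, so q_1 = (0.4472, -0.8944).
r_{12} = q_1·v_2 = 2.2361.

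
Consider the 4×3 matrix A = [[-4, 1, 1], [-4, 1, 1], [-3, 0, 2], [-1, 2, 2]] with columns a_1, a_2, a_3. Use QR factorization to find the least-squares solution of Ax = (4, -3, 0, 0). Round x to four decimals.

x = (-0.1429, 0.1429, -0.2143)

e_1 = a_1/‖a_1‖ = (-4, -4, -3, -1)/6.4807 = (-0.6172, -0.6172, -0.4629, -0.1543).
r_{12} = e_1·a_2 = -1.5430.
u_2 = a_2 + 1.5430·e_1 = (0.0476, 0.0476, -0.7143, 1.7619).
‖u_2‖ = 1.9024, so e_2 = (0.0250, 0.0250, -0.3755, 0.9262).
r_{13} = e_1·a_3 = -2.4689; r_{23} = e_2·a_3 = 1.1514.
u_3 = a_3 + 2.4689·e_1 − 1.1514·e_2 = (-0.5526, -0.5526, 1.2895, 0.5526).
‖u_3‖ = 1.6059, so e_3 = (-0.3441, -0.3441, 0.8030, 0.3441).
Qᵀb = (-0.6172, 0.0250, -0.3441).
Back-substitute: x_3 = -0.3441/1.6059 = -0.2143.
x_2 = (0.0250 − 1.1514·(-0.2143))/1.9024 = 0.1429.
x_1 = (-0.6172 + 1.5430·0.1429 + 2.4689·(-0.2143))/6.4807 = -0.1429.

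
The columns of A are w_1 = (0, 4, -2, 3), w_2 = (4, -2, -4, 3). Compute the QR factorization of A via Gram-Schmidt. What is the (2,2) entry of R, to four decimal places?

r_{22} = 6.4967

w_1 = (0, 4, -2, 3); ‖w_1‖ = 5.3852, so e_1 = (0.0000, 0.7428, -0.3714, 0.5571).
e_1·w_2 = 0.0000·4 + 0.7428·(-2) + (-0.3714)·(-4) + 0.5571·3 = 1.6713.
u_2 = w_2 − 1.6713·e_1 = (4.0000, -3.2414, -3.3793, 2.0690).
r_{22} = ‖u_2‖ = 6.4967.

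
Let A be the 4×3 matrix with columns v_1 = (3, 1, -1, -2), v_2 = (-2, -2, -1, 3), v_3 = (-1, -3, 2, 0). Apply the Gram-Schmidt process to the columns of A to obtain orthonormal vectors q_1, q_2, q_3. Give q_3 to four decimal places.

v_1 = (3, 1, -1, -2); ‖v_1‖ = 3.8730, so q_1 = (0.7746, 0.2582, -0.2582, -0.5164).
q_1·v_2 = 0.7746·(-2) + 0.2582·(-2) + (-0.2582)·(-1) + (-0.5164)·3 = -3.3566.
u_2 = v_2 + 3.3566·q_1 = (0.6000, -1.1333, -1.8667, 1.2667).
‖u_2‖ = 2.5949, so q_2 = (0.2312, -0.4368, -0.7194, 0.4881).
q_1·v_3 = 0.7746·(-1) + 0.2582·(-3) + (-0.2582)·2 + (-0.5164)·0 = -2.0656; q_2·v_3 = 0.2312·(-1) + (-0.4368)·(-3) + (-0.7194)·2 + 0.4881·0 = -0.3597.
u_3 = v_3 + 2.0656·q_1 + 0.3597·q_2 = (0.6832, -2.6238, 1.2079, -0.8911).
‖u_3‖ = 3.0990, so q_3 = (0.2204, -0.8466, 0.3898, -0.2875).

q_3 = (0.2204, -0.8466, 0.3898, -0.2875)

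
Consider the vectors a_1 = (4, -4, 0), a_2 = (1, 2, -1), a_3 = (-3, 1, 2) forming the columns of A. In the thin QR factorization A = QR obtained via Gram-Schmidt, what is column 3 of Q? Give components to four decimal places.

e_3 = (0.3015, 0.3015, 0.9045)

e_1 = a_1/‖a_1‖ = (4, -4, 0)/5.6569 = (0.7071, -0.7071, 0.0000).
r_{12} = e_1·a_2 = -0.7071.
u_2 = a_2 + 0.7071·e_1 = (1.5000, 1.5000, -1.0000).
‖u_2‖ = 2.3452, so e_2 = (0.6396, 0.6396, -0.4264).
r_{13} = e_1·a_3 = -2.8284; r_{23} = e_2·a_3 = -2.1320.
u_3 = a_3 + 2.8284·e_1 + 2.1320·e_2 = (0.3636, 0.3636, 1.0909).
‖u_3‖ = 1.2060, so e_3 = (0.3015, 0.3015, 0.9045).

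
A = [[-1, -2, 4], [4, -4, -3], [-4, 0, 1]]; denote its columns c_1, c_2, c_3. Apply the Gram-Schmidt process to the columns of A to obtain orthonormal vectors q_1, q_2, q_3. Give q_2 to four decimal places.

q_1 = c_1/‖c_1‖ = (-1, 4, -4)/5.7446 = (-0.1741, 0.6963, -0.6963).
r_{12} = q_1·c_2 = -2.4371.
u_2 = c_2 + 2.4371·q_1 = (-2.4242, -2.3030, -1.6970).
‖u_2‖ = 3.7497, so q_2 = (-0.6465, -0.6142, -0.4526).

q_2 = (-0.6465, -0.6142, -0.4526)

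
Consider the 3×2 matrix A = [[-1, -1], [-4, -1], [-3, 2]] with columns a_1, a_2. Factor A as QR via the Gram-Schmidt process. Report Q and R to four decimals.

Q = [[-0.1961, -0.4253], [-0.7845, -0.4726], [-0.5883, 0.7719]], R = [[5.0990, -0.1961], [0.0000, 2.4416]]

q_1 = a_1/‖a_1‖ = (-1, -4, -3)/5.0990 = (-0.1961, -0.7845, -0.5883).
r_{12} = q_1·a_2 = -0.1961.
u_2 = a_2 + 0.1961·q_1 = (-1.0385, -1.1538, 1.8846).
‖u_2‖ = 2.4416, so q_2 = (-0.4253, -0.4726, 0.7719).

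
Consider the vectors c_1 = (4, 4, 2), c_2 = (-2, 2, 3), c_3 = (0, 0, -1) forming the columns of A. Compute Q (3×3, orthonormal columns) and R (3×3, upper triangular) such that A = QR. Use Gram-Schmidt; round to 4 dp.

Q = [[0.6667, -0.6667, -0.3333], [0.6667, 0.3333, 0.6667], [0.3333, 0.6667, -0.6667]], R = [[6.0000, 1.0000, -0.3333], [0.0000, 4.0000, -0.6667], [0.0000, 0.0000, 0.6667]]

c_1 = (4, 4, 2); ‖c_1‖ = 6.0000, so e_1 = (0.6667, 0.6667, 0.3333).
e_1·c_2 = 0.6667·(-2) + 0.6667·2 + 0.3333·3 = 1.0000.
u_2 = c_2 − 1.0000·e_1 = (-2.6667, 1.3333, 2.6667).
‖u_2‖ = 4.0000, so e_2 = (-0.6667, 0.3333, 0.6667).
e_1·c_3 = 0.6667·0 + 0.6667·0 + 0.3333·(-1) = -0.3333; e_2·c_3 = (-0.6667)·0 + 0.3333·0 + 0.6667·(-1) = -0.6667.
u_3 = c_3 + 0.3333·e_1 + 0.6667·e_2 = (-0.2222, 0.4444, -0.4444).
‖u_3‖ = 0.6667, so e_3 = (-0.3333, 0.6667, -0.6667).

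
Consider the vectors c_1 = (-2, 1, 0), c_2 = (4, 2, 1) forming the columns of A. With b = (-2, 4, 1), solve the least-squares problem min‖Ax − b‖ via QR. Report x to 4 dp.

x = (2.5217, 0.7681)

e_1 = c_1/‖c_1‖ = (-2, 1, 0)/2.2361 = (-0.8944, 0.4472, 0.0000).
r_{12} = e_1·c_2 = -2.6833.
u_2 = c_2 + 2.6833·e_1 = (1.6000, 3.2000, 1.0000).
‖u_2‖ = 3.7148, so e_2 = (0.4307, 0.8614, 0.2692).
Qᵀb = (3.5777, 2.8534).
Back-substitute: x_2 = 2.8534/3.7148 = 0.7681.
x_1 = (3.5777 + 2.6833·0.7681)/2.2361 = 2.5217.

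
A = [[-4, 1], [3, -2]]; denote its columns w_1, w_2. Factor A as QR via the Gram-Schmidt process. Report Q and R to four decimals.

Q = [[-0.8000, -0.6000], [0.6000, -0.8000]], R = [[5.0000, -2.0000], [0.0000, 1.0000]]

w_1 = (-4, 3); ‖w_1‖ = 5.0000, so q_1 = (-0.8000, 0.6000).
q_1·w_2 = (-0.8000)·1 + 0.6000·(-2) = -2.0000.
u_2 = w_2 + 2.0000·q_1 = (-0.6000, -0.8000).
‖u_2‖ = 1.0000, so q_2 = (-0.6000, -0.8000).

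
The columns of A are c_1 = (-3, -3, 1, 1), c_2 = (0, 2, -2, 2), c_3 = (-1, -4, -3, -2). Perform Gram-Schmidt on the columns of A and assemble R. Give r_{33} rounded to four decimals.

r_{33} = 4.9110

c_1 = (-3, -3, 1, 1); ‖c_1‖ = 4.4721, so e_1 = (-0.6708, -0.6708, 0.2236, 0.2236).
e_1·c_2 = (-0.6708)·0 + (-0.6708)·2 + 0.2236·(-2) + 0.2236·2 = -1.3416.
u_2 = c_2 + 1.3416·e_1 = (-0.9000, 1.1000, -1.7000, 2.3000).
‖u_2‖ = 3.1937, so e_2 = (-0.2818, 0.3444, -0.5323, 0.7202).
e_1·c_3 = (-0.6708)·(-1) + (-0.6708)·(-4) + 0.2236·(-3) + 0.2236·(-2) = 2.2361; e_2·c_3 = (-0.2818)·(-1) + 0.3444·(-4) + (-0.5323)·(-3) + 0.7202·(-2) = -0.9393.
u_3 = c_3 − 2.2361·e_1 + 0.9393·e_2 = (0.2353, -2.1765, -4.0000, -1.8235).
r_{33} = ‖u_3‖ = 4.9110.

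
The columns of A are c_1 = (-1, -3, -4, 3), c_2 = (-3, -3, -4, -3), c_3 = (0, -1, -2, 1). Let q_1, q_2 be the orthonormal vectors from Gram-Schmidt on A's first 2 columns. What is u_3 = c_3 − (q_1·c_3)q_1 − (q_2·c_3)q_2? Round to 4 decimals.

q_1 = c_1/‖c_1‖ = (-1, -3, -4, 3)/5.9161 = (-0.1690, -0.5071, -0.6761, 0.5071).
r_{12} = q_1·c_2 = 3.2116.
u_2 = c_2 − 3.2116·q_1 = (-2.4571, -1.3714, -1.8286, -4.6286).
‖u_2‖ = 5.7171, so q_2 = (-0.4298, -0.2399, -0.3198, -0.8096).
r_{13} = q_1·c_3 = 2.3664; r_{23} = q_2·c_3 = 0.0700.
u_3 = c_3 − 2.3664·q_1 − 0.0700·q_2 = (0.4301, 0.2168, -0.3776, -0.1434).

u_3 = (0.4301, 0.2168, -0.3776, -0.1434)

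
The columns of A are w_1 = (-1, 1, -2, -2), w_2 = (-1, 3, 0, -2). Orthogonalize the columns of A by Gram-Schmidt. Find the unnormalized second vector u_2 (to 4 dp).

w_1 = (-1, 1, -2, -2); ‖w_1‖ = 3.1623, so q_1 = (-0.3162, 0.3162, -0.6325, -0.6325).
q_1·w_2 = (-0.3162)·(-1) + 0.3162·3 + (-0.6325)·0 + (-0.6325)·(-2) = 2.5298.
u_2 = w_2 − 2.5298·q_1 = (-0.2000, 2.2000, 1.6000, -0.4000).

u_2 = (-0.2000, 2.2000, 1.6000, -0.4000)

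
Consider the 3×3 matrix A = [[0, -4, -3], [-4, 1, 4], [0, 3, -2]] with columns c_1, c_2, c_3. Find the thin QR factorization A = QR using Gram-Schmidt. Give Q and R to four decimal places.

c_1 = (0, -4, 0); ‖c_1‖ = 4.0000, so q_1 = (0.0000, -1.0000, 0.0000).
q_1·c_2 = 0.0000·(-4) + (-1.0000)·1 + 0.0000·3 = -1.0000.
u_2 = c_2 + 1.0000·q_1 = (-4.0000, 0.0000, 3.0000).
‖u_2‖ = 5.0000, so q_2 = (-0.8000, 0.0000, 0.6000).
q_1·c_3 = 0.0000·(-3) + (-1.0000)·4 + 0.0000·(-2) = -4.0000; q_2·c_3 = (-0.8000)·(-3) + 0.0000·4 + 0.6000·(-2) = 1.2000.
u_3 = c_3 + 4.0000·q_1 − 1.2000·q_2 = (-2.0400, 0.0000, -2.7200).
‖u_3‖ = 3.4000, so q_3 = (-0.6000, 0.0000, -0.8000).

Q = [[0.0000, -0.8000, -0.6000], [-1.0000, 0.0000, 0.0000], [0.0000, 0.6000, -0.8000]], R = [[4.0000, -1.0000, -4.0000], [0.0000, 5.0000, 1.2000], [0.0000, 0.0000, 3.4000]]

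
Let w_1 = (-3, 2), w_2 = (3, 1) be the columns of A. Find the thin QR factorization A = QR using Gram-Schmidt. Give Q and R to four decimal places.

w_1 = (-3, 2); ‖w_1‖ = 3.6056, so q_1 = (-0.8321, 0.5547).
q_1·w_2 = (-0.8321)·3 + 0.5547·1 = -1.9415.
u_2 = w_2 + 1.9415·q_1 = (1.3846, 2.0769).
‖u_2‖ = 2.4962, so q_2 = (0.5547, 0.8321).

Q = [[-0.8321, 0.5547], [0.5547, 0.8321]], R = [[3.6056, -1.9415], [0.0000, 2.4962]]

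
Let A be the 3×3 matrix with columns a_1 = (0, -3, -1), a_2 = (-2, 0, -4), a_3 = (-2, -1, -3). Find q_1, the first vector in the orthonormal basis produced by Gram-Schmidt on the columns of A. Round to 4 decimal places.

q_1 = (0.0000, -0.9487, -0.3162)

a_1 = (0, -3, -1); ‖a_1‖ = 3.1623, so q_1 = (0.0000, -0.9487, -0.3162).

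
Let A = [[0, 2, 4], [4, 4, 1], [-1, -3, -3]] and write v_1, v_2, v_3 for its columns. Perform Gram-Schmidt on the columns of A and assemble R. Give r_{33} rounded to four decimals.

v_1 = (0, 4, -1); ‖v_1‖ = 4.1231, so e_1 = (0.0000, 0.9701, -0.2425).
e_1·v_2 = 0.0000·2 + 0.9701·4 + (-0.2425)·(-3) = 4.6082.
u_2 = v_2 − 4.6082·e_1 = (2.0000, -0.4706, -1.8824).
‖u_2‖ = 2.7865, so e_2 = (0.7177, -0.1689, -0.6755).
e_1·v_3 = 0.0000·4 + 0.9701·1 + (-0.2425)·(-3) = 1.6977; e_2·v_3 = 0.7177·4 + (-0.1689)·1 + (-0.6755)·(-3) = 4.7286.
u_3 = v_3 − 1.6977·e_1 − 4.7286·e_2 = (0.6061, 0.1515, 0.6061).
r_{33} = ‖u_3‖ = 0.8704.

r_{33} = 0.8704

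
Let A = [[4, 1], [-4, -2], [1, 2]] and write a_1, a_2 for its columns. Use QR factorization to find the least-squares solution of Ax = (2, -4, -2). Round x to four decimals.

a_1 = (4, -4, 1); ‖a_1‖ = 5.7446, so e_1 = (0.6963, -0.6963, 0.1741).
e_1·a_2 = 0.6963·1 + (-0.6963)·(-2) + 0.1741·2 = 2.4371.
u_2 = a_2 − 2.4371·e_1 = (-0.6970, -0.3030, 1.5758).
‖u_2‖ = 1.7495, so e_2 = (-0.3984, -0.1732, 0.9007).
Qᵀb = (3.8297, -1.9054).
Back-substitute: x_2 = -1.9054/1.7495 = -1.0891.
x_1 = (3.8297 − 2.4371·(-1.0891))/5.7446 = 1.1287.

x = (1.1287, -1.0891)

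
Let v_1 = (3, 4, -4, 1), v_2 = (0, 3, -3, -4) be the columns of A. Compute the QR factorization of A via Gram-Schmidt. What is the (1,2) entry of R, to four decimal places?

r_{12} = 3.0861

v_1 = (3, 4, -4, 1); ‖v_1‖ = 6.4807, so e_1 = (0.4629, 0.6172, -0.6172, 0.1543).
r_{12} = e_1·v_2 = 3.0861.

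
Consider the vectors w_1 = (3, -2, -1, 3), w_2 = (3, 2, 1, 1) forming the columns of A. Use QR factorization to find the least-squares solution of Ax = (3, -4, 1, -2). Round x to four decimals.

x = (0.5068, -0.2365)

w_1 = (3, -2, -1, 3); ‖w_1‖ = 4.7958, so e_1 = (0.6255, -0.4170, -0.2085, 0.6255).
e_1·w_2 = 0.6255·3 + (-0.4170)·2 + (-0.2085)·1 + 0.6255·1 = 1.4596.
u_2 = w_2 − 1.4596·e_1 = (2.0870, 2.6087, 1.3043, 0.0870).
‖u_2‖ = 3.5874, so e_2 = (0.5817, 0.7272, 0.3636, 0.0242).
Qᵀb = (2.0851, -0.8484).
Back-substitute: x_2 = -0.8484/3.5874 = -0.2365.
x_1 = (2.0851 − 1.4596·(-0.2365))/4.7958 = 0.5068.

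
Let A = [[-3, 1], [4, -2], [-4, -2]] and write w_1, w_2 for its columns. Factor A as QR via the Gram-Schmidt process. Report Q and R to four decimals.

Q = [[-0.4685, 0.2634], [0.6247, -0.5762], [-0.6247, -0.7737]], R = [[6.4031, -0.4685], [0.0000, 2.9632]]

e_1 = w_1/‖w_1‖ = (-3, 4, -4)/6.4031 = (-0.4685, 0.6247, -0.6247).
r_{12} = e_1·w_2 = -0.4685.
u_2 = w_2 + 0.4685·e_1 = (0.7805, -1.7073, -2.2927).
‖u_2‖ = 2.9632, so e_2 = (0.2634, -0.5762, -0.7737).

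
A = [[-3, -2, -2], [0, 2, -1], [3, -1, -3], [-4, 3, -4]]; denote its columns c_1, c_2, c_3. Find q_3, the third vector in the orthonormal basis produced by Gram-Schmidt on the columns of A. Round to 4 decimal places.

q_1 = c_1/‖c_1‖ = (-3, 0, 3, -4)/5.8310 = (-0.5145, 0.0000, 0.5145, -0.6860).
r_{12} = q_1·c_2 = -1.5435.
u_2 = c_2 + 1.5435·q_1 = (-2.7941, 2.0000, -0.2059, 1.9412).
‖u_2‖ = 3.9519, so q_2 = (-0.7070, 0.5061, -0.0521, 0.4912).
r_{13} = q_1·c_3 = 2.2295; r_{23} = q_2·c_3 = -0.9005.
u_3 = c_3 − 2.2295·q_1 + 0.9005·q_2 = (-1.4896, -0.5443, -4.1940, -2.0282).
‖u_3‖ = 4.9212, so q_3 = (-0.3027, -0.1106, -0.8522, -0.4121).

q_3 = (-0.3027, -0.1106, -0.8522, -0.4121)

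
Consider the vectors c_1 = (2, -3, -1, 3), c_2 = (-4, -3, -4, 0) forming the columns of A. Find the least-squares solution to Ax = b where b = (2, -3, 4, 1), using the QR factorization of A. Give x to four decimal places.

c_1 = (2, -3, -1, 3); ‖c_1‖ = 4.7958, so e_1 = (0.4170, -0.6255, -0.2085, 0.6255).
e_1·c_2 = 0.4170·(-4) + (-0.6255)·(-3) + (-0.2085)·(-4) + 0.6255·0 = 1.0426.
u_2 = c_2 − 1.0426·e_1 = (-4.4348, -2.3478, -3.7826, -0.6522).
‖u_2‖ = 6.3177, so e_2 = (-0.7020, -0.3716, -0.5987, -0.1032).
Qᵀb = (2.5022, -2.7872).
Back-substitute: x_2 = -2.7872/6.3177 = -0.4412.
x_1 = (2.5022 − 1.0426·(-0.4412))/4.7958 = 0.6176.

x = (0.6176, -0.4412)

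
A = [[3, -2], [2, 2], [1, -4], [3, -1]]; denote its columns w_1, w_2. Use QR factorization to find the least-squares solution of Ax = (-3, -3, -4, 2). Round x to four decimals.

q_1 = w_1/‖w_1‖ = (3, 2, 1, 3)/4.7958 = (0.6255, 0.4170, 0.2085, 0.6255).
r_{12} = q_1·w_2 = -1.8766.
u_2 = w_2 + 1.8766·q_1 = (-0.8261, 2.7826, -3.6087, 0.1739).
‖u_2‖ = 4.6345, so q_2 = (-0.1782, 0.6004, -0.7787, 0.0375).
Qᵀb = (-2.7107, 1.9232).
Back-substitute: x_2 = 1.9232/4.6345 = 0.4150.
x_1 = (-2.7107 + 1.8766·0.4150)/4.7958 = -0.4028.

x = (-0.4028, 0.4150)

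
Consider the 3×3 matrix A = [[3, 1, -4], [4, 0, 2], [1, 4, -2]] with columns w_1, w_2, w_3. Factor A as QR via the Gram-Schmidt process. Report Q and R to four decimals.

Q = [[0.5883, 0.0495, -0.8071], [0.7845, -0.2770, 0.5549], [0.1961, 0.9596, 0.2018]], R = [[5.0990, 1.3728, -1.1767], [0.0000, 3.8879, -2.6710], [0.0000, 0.0000, 3.9346]]

w_1 = (3, 4, 1); ‖w_1‖ = 5.0990, so e_1 = (0.5883, 0.7845, 0.1961).
e_1·w_2 = 0.5883·1 + 0.7845·0 + 0.1961·4 = 1.3728.
u_2 = w_2 − 1.3728·e_1 = (0.1923, -1.0769, 3.7308).
‖u_2‖ = 3.8879, so e_2 = (0.0495, -0.2770, 0.9596).
e_1·w_3 = 0.5883·(-4) + 0.7845·2 + 0.1961·(-2) = -1.1767; e_2·w_3 = 0.0495·(-4) + (-0.2770)·2 + 0.9596·(-2) = -2.6710.
u_3 = w_3 + 1.1767·e_1 + 2.6710·e_2 = (-3.1756, 2.1832, 0.7939).
‖u_3‖ = 3.9346, so e_3 = (-0.8071, 0.5549, 0.2018).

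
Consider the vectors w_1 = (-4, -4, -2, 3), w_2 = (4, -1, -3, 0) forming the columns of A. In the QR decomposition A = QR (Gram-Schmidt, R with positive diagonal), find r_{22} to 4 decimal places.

r_{22} = 5.0200

w_1 = (-4, -4, -2, 3); ‖w_1‖ = 6.7082, so q_1 = (-0.5963, -0.5963, -0.2981, 0.4472).
q_1·w_2 = (-0.5963)·4 + (-0.5963)·(-1) + (-0.2981)·(-3) + 0.4472·0 = -0.8944.
u_2 = w_2 + 0.8944·q_1 = (3.4667, -1.5333, -3.2667, 0.4000).
r_{22} = ‖u_2‖ = 5.0200.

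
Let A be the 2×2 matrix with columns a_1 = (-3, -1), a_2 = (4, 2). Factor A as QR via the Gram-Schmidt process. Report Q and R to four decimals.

a_1 = (-3, -1); ‖a_1‖ = 3.1623, so e_1 = (-0.9487, -0.3162).
e_1·a_2 = (-0.9487)·4 + (-0.3162)·2 = -4.4272.
u_2 = a_2 + 4.4272·e_1 = (-0.2000, 0.6000).
‖u_2‖ = 0.6325, so e_2 = (-0.3162, 0.9487).

Q = [[-0.9487, -0.3162], [-0.3162, 0.9487]], R = [[3.1623, -4.4272], [0.0000, 0.6325]]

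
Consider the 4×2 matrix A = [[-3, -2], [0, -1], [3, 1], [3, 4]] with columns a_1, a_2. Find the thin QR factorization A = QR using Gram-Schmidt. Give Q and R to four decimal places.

Q = [[-0.5774, 0.1400], [0.0000, -0.4201], [0.5774, -0.5601], [0.5774, 0.7001]], R = [[5.1962, 4.0415], [0.0000, 2.3805]]

a_1 = (-3, 0, 3, 3); ‖a_1‖ = 5.1962, so e_1 = (-0.5774, 0.0000, 0.5774, 0.5774).
e_1·a_2 = (-0.5774)·(-2) + 0.0000·(-1) + 0.5774·1 + 0.5774·4 = 4.0415.
u_2 = a_2 − 4.0415·e_1 = (0.3333, -1.0000, -1.3333, 1.6667).
‖u_2‖ = 2.3805, so e_2 = (0.1400, -0.4201, -0.5601, 0.7001).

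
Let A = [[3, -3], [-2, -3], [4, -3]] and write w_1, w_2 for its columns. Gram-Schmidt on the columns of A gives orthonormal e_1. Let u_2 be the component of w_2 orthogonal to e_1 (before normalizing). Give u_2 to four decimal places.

u_2 = (-1.4483, -4.0345, -0.9310)

w_1 = (3, -2, 4); ‖w_1‖ = 5.3852, so e_1 = (0.5571, -0.3714, 0.7428).
e_1·w_2 = 0.5571·(-3) + (-0.3714)·(-3) + 0.7428·(-3) = -2.7854.
u_2 = w_2 + 2.7854·e_1 = (-1.4483, -4.0345, -0.9310).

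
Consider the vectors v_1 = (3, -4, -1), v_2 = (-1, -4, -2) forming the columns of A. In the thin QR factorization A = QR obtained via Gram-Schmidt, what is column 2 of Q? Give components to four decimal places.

q_2 = (-0.7772, -0.4816, -0.4050)

v_1 = (3, -4, -1); ‖v_1‖ = 5.0990, so q_1 = (0.5883, -0.7845, -0.1961).
q_1·v_2 = 0.5883·(-1) + (-0.7845)·(-4) + (-0.1961)·(-2) = 2.9417.
u_2 = v_2 − 2.9417·q_1 = (-2.7308, -1.6923, -1.4231).
‖u_2‖ = 3.5137, so q_2 = (-0.7772, -0.4816, -0.4050).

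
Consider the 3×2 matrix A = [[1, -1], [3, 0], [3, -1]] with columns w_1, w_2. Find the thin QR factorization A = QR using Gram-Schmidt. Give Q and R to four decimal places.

Q = [[0.2294, -0.7337], [0.6882, 0.5869], [0.6882, -0.3424]], R = [[4.3589, -0.9177], [0.0000, 1.0761]]

w_1 = (1, 3, 3); ‖w_1‖ = 4.3589, so q_1 = (0.2294, 0.6882, 0.6882).
q_1·w_2 = 0.2294·(-1) + 0.6882·0 + 0.6882·(-1) = -0.9177.
u_2 = w_2 + 0.9177·q_1 = (-0.7895, 0.6316, -0.3684).
‖u_2‖ = 1.0761, so q_2 = (-0.7337, 0.5869, -0.3424).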